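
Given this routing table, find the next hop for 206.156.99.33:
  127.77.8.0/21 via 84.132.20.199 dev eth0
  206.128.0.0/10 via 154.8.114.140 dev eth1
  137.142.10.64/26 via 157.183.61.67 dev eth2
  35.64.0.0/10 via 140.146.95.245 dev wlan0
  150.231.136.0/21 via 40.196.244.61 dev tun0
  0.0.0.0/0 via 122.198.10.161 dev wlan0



Longest prefix match for 206.156.99.33:
  /21 127.77.8.0: no
  /10 206.128.0.0: MATCH
  /26 137.142.10.64: no
  /10 35.64.0.0: no
  /21 150.231.136.0: no
  /0 0.0.0.0: MATCH
Selected: next-hop 154.8.114.140 via eth1 (matched /10)


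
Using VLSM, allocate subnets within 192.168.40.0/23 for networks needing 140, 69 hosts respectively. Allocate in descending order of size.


140 hosts -> /24 (254 usable): 192.168.40.0/24
69 hosts -> /25 (126 usable): 192.168.41.0/25
Allocation: 192.168.40.0/24 (140 hosts, 254 usable); 192.168.41.0/25 (69 hosts, 126 usable)


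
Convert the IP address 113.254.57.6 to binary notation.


113 = 01110001
254 = 11111110
57 = 00111001
6 = 00000110
Binary: 01110001.11111110.00111001.00000110


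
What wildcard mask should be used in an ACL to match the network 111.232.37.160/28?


Subnet mask: 255.255.255.240
Wildcard = 255.255.255.255 - subnet mask
255 - 255 = 0
255 - 255 = 0
255 - 255 = 0
255 - 240 = 15
Wildcard: 0.0.0.15


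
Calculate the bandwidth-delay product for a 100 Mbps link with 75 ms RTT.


BDP = bandwidth * RTT
= 100 Mbps * 75 ms
= 100 * 1e6 * 75 / 1000 bits
= 7500000 bits
= 937500 bytes
= 915.5273 KB
BDP = 7500000 bits (937500 bytes)


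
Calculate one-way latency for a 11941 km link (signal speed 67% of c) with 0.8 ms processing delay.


Speed = 0.67 * 3e5 km/s = 201000 km/s
Propagation delay = 11941 / 201000 = 0.0594 s = 59.408 ms
Processing delay = 0.8 ms
Total one-way latency = 60.208 ms


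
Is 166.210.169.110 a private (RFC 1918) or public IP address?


RFC 1918 private ranges:
  10.0.0.0/8 (10.0.0.0 - 10.255.255.255)
  172.16.0.0/12 (172.16.0.0 - 172.31.255.255)
  192.168.0.0/16 (192.168.0.0 - 192.168.255.255)
Public (not in any RFC 1918 range)


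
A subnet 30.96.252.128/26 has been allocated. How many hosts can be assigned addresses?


Host bits = 32 - 26 = 6
Total addresses = 2^6 = 64
Usable = total - 2 (network and broadcast)
Usable hosts: 62


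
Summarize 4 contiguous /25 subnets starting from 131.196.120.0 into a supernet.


Original prefix: /25
Number of subnets: 4 = 2^2
New prefix = 25 - 2 = 23
Supernet: 131.196.120.0/23


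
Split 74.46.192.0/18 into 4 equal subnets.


New prefix = 18 + 2 = 20
Each subnet has 4096 addresses
  74.46.192.0/20
  74.46.208.0/20
  74.46.224.0/20
  74.46.240.0/20
Subnets: 74.46.192.0/20, 74.46.208.0/20, 74.46.224.0/20, 74.46.240.0/20


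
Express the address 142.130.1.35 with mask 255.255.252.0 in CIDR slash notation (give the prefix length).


Binary: 11111111.11111111.11111100.00000000
Count leading 1s
Prefix: /22


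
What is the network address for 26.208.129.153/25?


IP:   00011010.11010000.10000001.10011001
Mask: 11111111.11111111.11111111.10000000
AND operation:
Net:  00011010.11010000.10000001.10000000
Network: 26.208.129.128/25


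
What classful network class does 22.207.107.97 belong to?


First octet: 22
Binary: 00010110
0xxxxxxx -> Class A (1-126)
Class A, default mask 255.0.0.0 (/8)


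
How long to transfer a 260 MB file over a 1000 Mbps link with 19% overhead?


Effective throughput = 1000 * (1 - 19/100) = 810 Mbps
File size in Mb = 260 * 8 = 2080 Mb
Time = 2080 / 810
Time = 2.5679 seconds


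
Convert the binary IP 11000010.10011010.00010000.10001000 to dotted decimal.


11000010 = 194
10011010 = 154
00010000 = 16
10001000 = 136
IP: 194.154.16.136


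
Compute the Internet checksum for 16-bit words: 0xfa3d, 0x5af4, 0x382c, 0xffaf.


Sum all words (with carry folding):
+ 0xfa3d = 0xfa3d
+ 0x5af4 = 0x5532
+ 0x382c = 0x8d5e
+ 0xffaf = 0x8d0e
One's complement: ~0x8d0e
Checksum = 0x72f1


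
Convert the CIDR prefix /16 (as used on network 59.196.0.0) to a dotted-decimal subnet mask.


/16 means 16 network bits, 16 host bits
Binary: 11111111111111110000000000000000
Mask: 255.255.0.0


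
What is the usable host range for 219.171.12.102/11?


Network: 219.160.0.0
Broadcast: 219.191.255.255
First usable = network + 1
Last usable = broadcast - 1
Range: 219.160.0.1 to 219.191.255.254


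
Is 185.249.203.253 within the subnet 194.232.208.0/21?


Subnet network: 194.232.208.0
Test IP AND mask: 185.249.200.0
No, 185.249.203.253 is not in 194.232.208.0/21


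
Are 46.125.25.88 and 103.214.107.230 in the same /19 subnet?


Mask: 255.255.224.0
46.125.25.88 AND mask = 46.125.0.0
103.214.107.230 AND mask = 103.214.96.0
No, different subnets (46.125.0.0 vs 103.214.96.0)


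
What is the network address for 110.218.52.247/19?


IP:   01101110.11011010.00110100.11110111
Mask: 11111111.11111111.11100000.00000000
AND operation:
Net:  01101110.11011010.00100000.00000000
Network: 110.218.32.0/19


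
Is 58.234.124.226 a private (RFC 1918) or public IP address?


RFC 1918 private ranges:
  10.0.0.0/8 (10.0.0.0 - 10.255.255.255)
  172.16.0.0/12 (172.16.0.0 - 172.31.255.255)
  192.168.0.0/16 (192.168.0.0 - 192.168.255.255)
Public (not in any RFC 1918 range)


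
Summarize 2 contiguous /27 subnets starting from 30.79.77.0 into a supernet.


Original prefix: /27
Number of subnets: 2 = 2^1
New prefix = 27 - 1 = 26
Supernet: 30.79.77.0/26


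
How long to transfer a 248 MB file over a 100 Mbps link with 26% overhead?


Effective throughput = 100 * (1 - 26/100) = 74 Mbps
File size in Mb = 248 * 8 = 1984 Mb
Time = 1984 / 74
Time = 26.8108 seconds


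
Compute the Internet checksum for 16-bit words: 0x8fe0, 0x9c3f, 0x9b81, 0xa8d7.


Sum all words (with carry folding):
+ 0x8fe0 = 0x8fe0
+ 0x9c3f = 0x2c20
+ 0x9b81 = 0xc7a1
+ 0xa8d7 = 0x7079
One's complement: ~0x7079
Checksum = 0x8f86


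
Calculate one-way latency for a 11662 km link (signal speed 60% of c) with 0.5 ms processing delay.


Speed = 0.6 * 3e5 km/s = 180000 km/s
Propagation delay = 11662 / 180000 = 0.0648 s = 64.7889 ms
Processing delay = 0.5 ms
Total one-way latency = 65.2889 ms


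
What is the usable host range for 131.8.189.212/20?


Network: 131.8.176.0
Broadcast: 131.8.191.255
First usable = network + 1
Last usable = broadcast - 1
Range: 131.8.176.1 to 131.8.191.254


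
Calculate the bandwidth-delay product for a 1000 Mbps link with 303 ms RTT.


BDP = bandwidth * RTT
= 1000 Mbps * 303 ms
= 1000 * 1e6 * 303 / 1000 bits
= 303000000 bits
= 37875000 bytes
= 36987.3047 KB
BDP = 303000000 bits (37875000 bytes)


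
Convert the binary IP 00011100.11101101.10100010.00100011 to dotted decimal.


00011100 = 28
11101101 = 237
10100010 = 162
00100011 = 35
IP: 28.237.162.35


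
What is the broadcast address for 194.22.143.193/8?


Network: 194.0.0.0/8
Host bits = 24
Set all host bits to 1:
Broadcast: 194.255.255.255


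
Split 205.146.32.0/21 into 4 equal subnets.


New prefix = 21 + 2 = 23
Each subnet has 512 addresses
  205.146.32.0/23
  205.146.34.0/23
  205.146.36.0/23
  205.146.38.0/23
Subnets: 205.146.32.0/23, 205.146.34.0/23, 205.146.36.0/23, 205.146.38.0/23


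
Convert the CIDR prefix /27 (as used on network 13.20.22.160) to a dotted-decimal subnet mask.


/27 means 27 network bits, 5 host bits
Binary: 11111111111111111111111111100000
Mask: 255.255.255.224


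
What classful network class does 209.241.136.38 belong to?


First octet: 209
Binary: 11010001
110xxxxx -> Class C (192-223)
Class C, default mask 255.255.255.0 (/24)


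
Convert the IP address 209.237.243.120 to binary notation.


209 = 11010001
237 = 11101101
243 = 11110011
120 = 01111000
Binary: 11010001.11101101.11110011.01111000


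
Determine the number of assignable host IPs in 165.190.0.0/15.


Host bits = 32 - 15 = 17
Total addresses = 2^17 = 131072
Usable = total - 2 (network and broadcast)
Usable hosts: 131070


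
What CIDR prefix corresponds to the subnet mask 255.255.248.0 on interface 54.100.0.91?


Binary: 11111111.11111111.11111000.00000000
Count leading 1s
Prefix: /21


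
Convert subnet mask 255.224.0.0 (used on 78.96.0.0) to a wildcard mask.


Subnet mask: 255.224.0.0
Wildcard = 255.255.255.255 - subnet mask
255 - 255 = 0
255 - 224 = 31
255 - 0 = 255
255 - 0 = 255
Wildcard: 0.31.255.255


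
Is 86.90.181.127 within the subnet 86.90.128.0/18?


Subnet network: 86.90.128.0
Test IP AND mask: 86.90.128.0
Yes, 86.90.181.127 is in 86.90.128.0/18


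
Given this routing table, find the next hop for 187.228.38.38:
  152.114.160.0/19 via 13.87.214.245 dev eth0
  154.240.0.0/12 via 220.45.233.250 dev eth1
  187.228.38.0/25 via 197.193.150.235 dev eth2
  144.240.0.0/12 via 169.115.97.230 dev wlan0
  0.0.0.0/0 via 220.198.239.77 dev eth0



Longest prefix match for 187.228.38.38:
  /19 152.114.160.0: no
  /12 154.240.0.0: no
  /25 187.228.38.0: MATCH
  /12 144.240.0.0: no
  /0 0.0.0.0: MATCH
Selected: next-hop 197.193.150.235 via eth2 (matched /25)


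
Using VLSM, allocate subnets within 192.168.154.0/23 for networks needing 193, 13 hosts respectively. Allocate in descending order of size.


193 hosts -> /24 (254 usable): 192.168.154.0/24
13 hosts -> /28 (14 usable): 192.168.155.0/28
Allocation: 192.168.154.0/24 (193 hosts, 254 usable); 192.168.155.0/28 (13 hosts, 14 usable)


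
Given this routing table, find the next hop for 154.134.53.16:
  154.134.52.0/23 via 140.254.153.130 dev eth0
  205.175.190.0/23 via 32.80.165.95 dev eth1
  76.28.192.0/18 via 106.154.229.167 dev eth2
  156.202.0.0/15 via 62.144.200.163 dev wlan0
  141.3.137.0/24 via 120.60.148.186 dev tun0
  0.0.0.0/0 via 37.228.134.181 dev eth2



Longest prefix match for 154.134.53.16:
  /23 154.134.52.0: MATCH
  /23 205.175.190.0: no
  /18 76.28.192.0: no
  /15 156.202.0.0: no
  /24 141.3.137.0: no
  /0 0.0.0.0: MATCH
Selected: next-hop 140.254.153.130 via eth0 (matched /23)


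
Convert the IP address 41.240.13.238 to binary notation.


41 = 00101001
240 = 11110000
13 = 00001101
238 = 11101110
Binary: 00101001.11110000.00001101.11101110


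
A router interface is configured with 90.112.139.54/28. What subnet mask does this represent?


/28 means 28 network bits, 4 host bits
Binary: 11111111111111111111111111110000
Mask: 255.255.255.240


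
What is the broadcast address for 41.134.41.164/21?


Network: 41.134.40.0/21
Host bits = 11
Set all host bits to 1:
Broadcast: 41.134.47.255


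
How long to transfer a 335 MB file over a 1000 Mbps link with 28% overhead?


Effective throughput = 1000 * (1 - 28/100) = 720 Mbps
File size in Mb = 335 * 8 = 2680 Mb
Time = 2680 / 720
Time = 3.7222 seconds


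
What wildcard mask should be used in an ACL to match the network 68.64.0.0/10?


Subnet mask: 255.192.0.0
Wildcard = 255.255.255.255 - subnet mask
255 - 255 = 0
255 - 192 = 63
255 - 0 = 255
255 - 0 = 255
Wildcard: 0.63.255.255


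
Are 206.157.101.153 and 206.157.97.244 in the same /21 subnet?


Mask: 255.255.248.0
206.157.101.153 AND mask = 206.157.96.0
206.157.97.244 AND mask = 206.157.96.0
Yes, same subnet (206.157.96.0)


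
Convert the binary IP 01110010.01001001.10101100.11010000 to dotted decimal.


01110010 = 114
01001001 = 73
10101100 = 172
11010000 = 208
IP: 114.73.172.208


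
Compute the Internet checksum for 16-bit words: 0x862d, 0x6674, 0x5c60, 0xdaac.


Sum all words (with carry folding):
+ 0x862d = 0x862d
+ 0x6674 = 0xeca1
+ 0x5c60 = 0x4902
+ 0xdaac = 0x23af
One's complement: ~0x23af
Checksum = 0xdc50


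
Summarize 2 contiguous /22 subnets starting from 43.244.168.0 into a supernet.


Original prefix: /22
Number of subnets: 2 = 2^1
New prefix = 22 - 1 = 21
Supernet: 43.244.168.0/21


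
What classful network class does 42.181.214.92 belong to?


First octet: 42
Binary: 00101010
0xxxxxxx -> Class A (1-126)
Class A, default mask 255.0.0.0 (/8)


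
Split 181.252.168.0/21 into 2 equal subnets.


New prefix = 21 + 1 = 22
Each subnet has 1024 addresses
  181.252.168.0/22
  181.252.172.0/22
Subnets: 181.252.168.0/22, 181.252.172.0/22


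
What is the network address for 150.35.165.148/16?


IP:   10010110.00100011.10100101.10010100
Mask: 11111111.11111111.00000000.00000000
AND operation:
Net:  10010110.00100011.00000000.00000000
Network: 150.35.0.0/16


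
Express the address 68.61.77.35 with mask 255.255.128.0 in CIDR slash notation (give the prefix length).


Binary: 11111111.11111111.10000000.00000000
Count leading 1s
Prefix: /17


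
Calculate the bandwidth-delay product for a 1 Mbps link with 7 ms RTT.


BDP = bandwidth * RTT
= 1 Mbps * 7 ms
= 1 * 1e6 * 7 / 1000 bits
= 7000 bits
= 875 bytes
BDP = 7000 bits (875 bytes)


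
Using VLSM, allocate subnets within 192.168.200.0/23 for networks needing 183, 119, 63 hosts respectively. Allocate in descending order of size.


183 hosts -> /24 (254 usable): 192.168.200.0/24
119 hosts -> /25 (126 usable): 192.168.201.0/25
63 hosts -> /25 (126 usable): 192.168.201.128/25
Allocation: 192.168.200.0/24 (183 hosts, 254 usable); 192.168.201.0/25 (119 hosts, 126 usable); 192.168.201.128/25 (63 hosts, 126 usable)


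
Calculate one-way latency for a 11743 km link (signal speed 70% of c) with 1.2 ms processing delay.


Speed = 0.7 * 3e5 km/s = 210000 km/s
Propagation delay = 11743 / 210000 = 0.0559 s = 55.919 ms
Processing delay = 1.2 ms
Total one-way latency = 57.119 ms


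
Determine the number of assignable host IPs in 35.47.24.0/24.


Host bits = 32 - 24 = 8
Total addresses = 2^8 = 256
Usable = total - 2 (network and broadcast)
Usable hosts: 254


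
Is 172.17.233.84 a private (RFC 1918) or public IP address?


RFC 1918 private ranges:
  10.0.0.0/8 (10.0.0.0 - 10.255.255.255)
  172.16.0.0/12 (172.16.0.0 - 172.31.255.255)
  192.168.0.0/16 (192.168.0.0 - 192.168.255.255)
Private (in 172.16.0.0/12)


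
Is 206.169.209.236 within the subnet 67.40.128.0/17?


Subnet network: 67.40.128.0
Test IP AND mask: 206.169.128.0
No, 206.169.209.236 is not in 67.40.128.0/17


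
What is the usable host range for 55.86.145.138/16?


Network: 55.86.0.0
Broadcast: 55.86.255.255
First usable = network + 1
Last usable = broadcast - 1
Range: 55.86.0.1 to 55.86.255.254


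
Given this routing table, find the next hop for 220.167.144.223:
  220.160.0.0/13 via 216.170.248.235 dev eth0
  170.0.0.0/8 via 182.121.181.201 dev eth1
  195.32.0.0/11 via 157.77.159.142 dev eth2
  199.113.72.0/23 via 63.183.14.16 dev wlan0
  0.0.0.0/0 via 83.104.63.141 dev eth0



Longest prefix match for 220.167.144.223:
  /13 220.160.0.0: MATCH
  /8 170.0.0.0: no
  /11 195.32.0.0: no
  /23 199.113.72.0: no
  /0 0.0.0.0: MATCH
Selected: next-hop 216.170.248.235 via eth0 (matched /13)


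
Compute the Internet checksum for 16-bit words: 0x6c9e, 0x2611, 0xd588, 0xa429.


Sum all words (with carry folding):
+ 0x6c9e = 0x6c9e
+ 0x2611 = 0x92af
+ 0xd588 = 0x6838
+ 0xa429 = 0x0c62
One's complement: ~0x0c62
Checksum = 0xf39d


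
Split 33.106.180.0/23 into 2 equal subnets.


New prefix = 23 + 1 = 24
Each subnet has 256 addresses
  33.106.180.0/24
  33.106.181.0/24
Subnets: 33.106.180.0/24, 33.106.181.0/24


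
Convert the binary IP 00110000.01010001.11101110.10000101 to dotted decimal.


00110000 = 48
01010001 = 81
11101110 = 238
10000101 = 133
IP: 48.81.238.133


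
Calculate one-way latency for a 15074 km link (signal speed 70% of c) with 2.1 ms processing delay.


Speed = 0.7 * 3e5 km/s = 210000 km/s
Propagation delay = 15074 / 210000 = 0.0718 s = 71.781 ms
Processing delay = 2.1 ms
Total one-way latency = 73.881 ms


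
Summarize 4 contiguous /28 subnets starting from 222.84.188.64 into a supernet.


Original prefix: /28
Number of subnets: 4 = 2^2
New prefix = 28 - 2 = 26
Supernet: 222.84.188.64/26


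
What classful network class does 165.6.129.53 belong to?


First octet: 165
Binary: 10100101
10xxxxxx -> Class B (128-191)
Class B, default mask 255.255.0.0 (/16)


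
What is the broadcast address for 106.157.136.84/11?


Network: 106.128.0.0/11
Host bits = 21
Set all host bits to 1:
Broadcast: 106.159.255.255


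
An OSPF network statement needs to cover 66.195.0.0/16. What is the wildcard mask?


Subnet mask: 255.255.0.0
Wildcard = 255.255.255.255 - subnet mask
255 - 255 = 0
255 - 255 = 0
255 - 0 = 255
255 - 0 = 255
Wildcard: 0.0.255.255


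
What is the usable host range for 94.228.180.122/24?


Network: 94.228.180.0
Broadcast: 94.228.180.255
First usable = network + 1
Last usable = broadcast - 1
Range: 94.228.180.1 to 94.228.180.254


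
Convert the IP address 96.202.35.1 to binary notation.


96 = 01100000
202 = 11001010
35 = 00100011
1 = 00000001
Binary: 01100000.11001010.00100011.00000001


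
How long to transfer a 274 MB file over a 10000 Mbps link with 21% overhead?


Effective throughput = 10000 * (1 - 21/100) = 7900 Mbps
File size in Mb = 274 * 8 = 2192 Mb
Time = 2192 / 7900
Time = 0.2775 seconds


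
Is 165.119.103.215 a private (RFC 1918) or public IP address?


RFC 1918 private ranges:
  10.0.0.0/8 (10.0.0.0 - 10.255.255.255)
  172.16.0.0/12 (172.16.0.0 - 172.31.255.255)
  192.168.0.0/16 (192.168.0.0 - 192.168.255.255)
Public (not in any RFC 1918 range)


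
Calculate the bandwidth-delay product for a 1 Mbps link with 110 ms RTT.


BDP = bandwidth * RTT
= 1 Mbps * 110 ms
= 1 * 1e6 * 110 / 1000 bits
= 110000 bits
= 13750 bytes
= 13.4277 KB
BDP = 110000 bits (13750 bytes)


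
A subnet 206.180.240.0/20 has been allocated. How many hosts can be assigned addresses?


Host bits = 32 - 20 = 12
Total addresses = 2^12 = 4096
Usable = total - 2 (network and broadcast)
Usable hosts: 4094


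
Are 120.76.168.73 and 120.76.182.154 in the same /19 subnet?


Mask: 255.255.224.0
120.76.168.73 AND mask = 120.76.160.0
120.76.182.154 AND mask = 120.76.160.0
Yes, same subnet (120.76.160.0)


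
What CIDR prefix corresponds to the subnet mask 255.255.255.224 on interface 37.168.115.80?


Binary: 11111111.11111111.11111111.11100000
Count leading 1s
Prefix: /27


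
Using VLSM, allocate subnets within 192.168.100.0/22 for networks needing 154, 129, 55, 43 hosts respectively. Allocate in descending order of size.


154 hosts -> /24 (254 usable): 192.168.100.0/24
129 hosts -> /24 (254 usable): 192.168.101.0/24
55 hosts -> /26 (62 usable): 192.168.102.0/26
43 hosts -> /26 (62 usable): 192.168.102.64/26
Allocation: 192.168.100.0/24 (154 hosts, 254 usable); 192.168.101.0/24 (129 hosts, 254 usable); 192.168.102.0/26 (55 hosts, 62 usable); 192.168.102.64/26 (43 hosts, 62 usable)


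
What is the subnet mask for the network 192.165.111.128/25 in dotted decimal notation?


/25 means 25 network bits, 7 host bits
Binary: 11111111111111111111111110000000
Mask: 255.255.255.128


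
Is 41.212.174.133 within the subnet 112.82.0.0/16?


Subnet network: 112.82.0.0
Test IP AND mask: 41.212.0.0
No, 41.212.174.133 is not in 112.82.0.0/16


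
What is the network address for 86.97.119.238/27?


IP:   01010110.01100001.01110111.11101110
Mask: 11111111.11111111.11111111.11100000
AND operation:
Net:  01010110.01100001.01110111.11100000
Network: 86.97.119.224/27


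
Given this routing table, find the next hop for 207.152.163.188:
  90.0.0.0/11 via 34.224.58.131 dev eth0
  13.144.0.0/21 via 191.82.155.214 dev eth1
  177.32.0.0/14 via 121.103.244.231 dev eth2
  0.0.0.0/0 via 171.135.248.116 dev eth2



Longest prefix match for 207.152.163.188:
  /11 90.0.0.0: no
  /21 13.144.0.0: no
  /14 177.32.0.0: no
  /0 0.0.0.0: MATCH
Selected: next-hop 171.135.248.116 via eth2 (matched /0)


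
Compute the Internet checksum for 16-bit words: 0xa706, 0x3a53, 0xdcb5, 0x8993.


Sum all words (with carry folding):
+ 0xa706 = 0xa706
+ 0x3a53 = 0xe159
+ 0xdcb5 = 0xbe0f
+ 0x8993 = 0x47a3
One's complement: ~0x47a3
Checksum = 0xb85c


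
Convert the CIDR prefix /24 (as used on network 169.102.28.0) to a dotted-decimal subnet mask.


/24 means 24 network bits, 8 host bits
Binary: 11111111111111111111111100000000
Mask: 255.255.255.0


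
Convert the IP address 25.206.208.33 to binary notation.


25 = 00011001
206 = 11001110
208 = 11010000
33 = 00100001
Binary: 00011001.11001110.11010000.00100001


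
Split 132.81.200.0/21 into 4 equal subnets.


New prefix = 21 + 2 = 23
Each subnet has 512 addresses
  132.81.200.0/23
  132.81.202.0/23
  132.81.204.0/23
  132.81.206.0/23
Subnets: 132.81.200.0/23, 132.81.202.0/23, 132.81.204.0/23, 132.81.206.0/23


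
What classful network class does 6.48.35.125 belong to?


First octet: 6
Binary: 00000110
0xxxxxxx -> Class A (1-126)
Class A, default mask 255.0.0.0 (/8)


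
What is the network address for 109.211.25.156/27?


IP:   01101101.11010011.00011001.10011100
Mask: 11111111.11111111.11111111.11100000
AND operation:
Net:  01101101.11010011.00011001.10000000
Network: 109.211.25.128/27


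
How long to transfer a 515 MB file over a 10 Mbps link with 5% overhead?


Effective throughput = 10 * (1 - 5/100) = 9.5 Mbps
File size in Mb = 515 * 8 = 4120 Mb
Time = 4120 / 9.5
Time = 433.6842 seconds


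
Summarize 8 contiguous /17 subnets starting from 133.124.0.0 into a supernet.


Original prefix: /17
Number of subnets: 8 = 2^3
New prefix = 17 - 3 = 14
Supernet: 133.124.0.0/14


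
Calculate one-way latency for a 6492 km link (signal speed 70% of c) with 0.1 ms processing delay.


Speed = 0.7 * 3e5 km/s = 210000 km/s
Propagation delay = 6492 / 210000 = 0.0309 s = 30.9143 ms
Processing delay = 0.1 ms
Total one-way latency = 31.0143 ms


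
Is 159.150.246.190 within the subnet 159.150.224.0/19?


Subnet network: 159.150.224.0
Test IP AND mask: 159.150.224.0
Yes, 159.150.246.190 is in 159.150.224.0/19


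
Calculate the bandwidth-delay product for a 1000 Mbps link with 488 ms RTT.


BDP = bandwidth * RTT
= 1000 Mbps * 488 ms
= 1000 * 1e6 * 488 / 1000 bits
= 488000000 bits
= 61000000 bytes
= 59570.3125 KB
BDP = 488000000 bits (61000000 bytes)


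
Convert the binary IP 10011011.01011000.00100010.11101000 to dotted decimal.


10011011 = 155
01011000 = 88
00100010 = 34
11101000 = 232
IP: 155.88.34.232


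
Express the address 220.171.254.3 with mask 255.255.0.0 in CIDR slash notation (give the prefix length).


Binary: 11111111.11111111.00000000.00000000
Count leading 1s
Prefix: /16


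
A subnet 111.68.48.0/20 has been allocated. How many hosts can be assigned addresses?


Host bits = 32 - 20 = 12
Total addresses = 2^12 = 4096
Usable = total - 2 (network and broadcast)
Usable hosts: 4094


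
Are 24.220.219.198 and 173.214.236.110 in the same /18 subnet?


Mask: 255.255.192.0
24.220.219.198 AND mask = 24.220.192.0
173.214.236.110 AND mask = 173.214.192.0
No, different subnets (24.220.192.0 vs 173.214.192.0)


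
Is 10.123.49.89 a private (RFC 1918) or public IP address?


RFC 1918 private ranges:
  10.0.0.0/8 (10.0.0.0 - 10.255.255.255)
  172.16.0.0/12 (172.16.0.0 - 172.31.255.255)
  192.168.0.0/16 (192.168.0.0 - 192.168.255.255)
Private (in 10.0.0.0/8)


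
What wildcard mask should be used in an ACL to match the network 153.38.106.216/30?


Subnet mask: 255.255.255.252
Wildcard = 255.255.255.255 - subnet mask
255 - 255 = 0
255 - 255 = 0
255 - 255 = 0
255 - 252 = 3
Wildcard: 0.0.0.3


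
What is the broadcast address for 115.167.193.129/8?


Network: 115.0.0.0/8
Host bits = 24
Set all host bits to 1:
Broadcast: 115.255.255.255


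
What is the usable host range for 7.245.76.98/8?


Network: 7.0.0.0
Broadcast: 7.255.255.255
First usable = network + 1
Last usable = broadcast - 1
Range: 7.0.0.1 to 7.255.255.254


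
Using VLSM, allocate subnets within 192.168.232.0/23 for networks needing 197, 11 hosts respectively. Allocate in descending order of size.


197 hosts -> /24 (254 usable): 192.168.232.0/24
11 hosts -> /28 (14 usable): 192.168.233.0/28
Allocation: 192.168.232.0/24 (197 hosts, 254 usable); 192.168.233.0/28 (11 hosts, 14 usable)


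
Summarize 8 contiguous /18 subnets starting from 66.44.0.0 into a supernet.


Original prefix: /18
Number of subnets: 8 = 2^3
New prefix = 18 - 3 = 15
Supernet: 66.44.0.0/15


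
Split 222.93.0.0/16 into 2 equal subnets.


New prefix = 16 + 1 = 17
Each subnet has 32768 addresses
  222.93.0.0/17
  222.93.128.0/17
Subnets: 222.93.0.0/17, 222.93.128.0/17


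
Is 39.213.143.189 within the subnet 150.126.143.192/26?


Subnet network: 150.126.143.192
Test IP AND mask: 39.213.143.128
No, 39.213.143.189 is not in 150.126.143.192/26


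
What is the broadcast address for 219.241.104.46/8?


Network: 219.0.0.0/8
Host bits = 24
Set all host bits to 1:
Broadcast: 219.255.255.255


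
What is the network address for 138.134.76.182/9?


IP:   10001010.10000110.01001100.10110110
Mask: 11111111.10000000.00000000.00000000
AND operation:
Net:  10001010.10000000.00000000.00000000
Network: 138.128.0.0/9


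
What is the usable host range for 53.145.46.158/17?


Network: 53.145.0.0
Broadcast: 53.145.127.255
First usable = network + 1
Last usable = broadcast - 1
Range: 53.145.0.1 to 53.145.127.254


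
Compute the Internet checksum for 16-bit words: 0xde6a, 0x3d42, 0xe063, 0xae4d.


Sum all words (with carry folding):
+ 0xde6a = 0xde6a
+ 0x3d42 = 0x1bad
+ 0xe063 = 0xfc10
+ 0xae4d = 0xaa5e
One's complement: ~0xaa5e
Checksum = 0x55a1


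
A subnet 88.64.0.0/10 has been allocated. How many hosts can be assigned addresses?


Host bits = 32 - 10 = 22
Total addresses = 2^22 = 4194304
Usable = total - 2 (network and broadcast)
Usable hosts: 4194302


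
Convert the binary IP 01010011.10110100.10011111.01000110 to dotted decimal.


01010011 = 83
10110100 = 180
10011111 = 159
01000110 = 70
IP: 83.180.159.70


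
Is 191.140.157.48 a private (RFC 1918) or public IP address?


RFC 1918 private ranges:
  10.0.0.0/8 (10.0.0.0 - 10.255.255.255)
  172.16.0.0/12 (172.16.0.0 - 172.31.255.255)
  192.168.0.0/16 (192.168.0.0 - 192.168.255.255)
Public (not in any RFC 1918 range)


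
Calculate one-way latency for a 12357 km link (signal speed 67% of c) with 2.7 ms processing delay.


Speed = 0.67 * 3e5 km/s = 201000 km/s
Propagation delay = 12357 / 201000 = 0.0615 s = 61.4776 ms
Processing delay = 2.7 ms
Total one-way latency = 64.1776 ms


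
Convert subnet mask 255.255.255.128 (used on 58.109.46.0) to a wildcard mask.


Subnet mask: 255.255.255.128
Wildcard = 255.255.255.255 - subnet mask
255 - 255 = 0
255 - 255 = 0
255 - 255 = 0
255 - 128 = 127
Wildcard: 0.0.0.127


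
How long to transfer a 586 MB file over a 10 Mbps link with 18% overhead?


Effective throughput = 10 * (1 - 18/100) = 8.2 Mbps
File size in Mb = 586 * 8 = 4688 Mb
Time = 4688 / 8.2
Time = 571.7073 seconds


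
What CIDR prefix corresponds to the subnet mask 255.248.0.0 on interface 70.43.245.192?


Binary: 11111111.11111000.00000000.00000000
Count leading 1s
Prefix: /13


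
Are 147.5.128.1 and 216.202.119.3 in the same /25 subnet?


Mask: 255.255.255.128
147.5.128.1 AND mask = 147.5.128.0
216.202.119.3 AND mask = 216.202.119.0
No, different subnets (147.5.128.0 vs 216.202.119.0)


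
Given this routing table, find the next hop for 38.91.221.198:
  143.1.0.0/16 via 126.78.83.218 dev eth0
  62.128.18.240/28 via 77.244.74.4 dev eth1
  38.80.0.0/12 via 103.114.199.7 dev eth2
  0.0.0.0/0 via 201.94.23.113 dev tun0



Longest prefix match for 38.91.221.198:
  /16 143.1.0.0: no
  /28 62.128.18.240: no
  /12 38.80.0.0: MATCH
  /0 0.0.0.0: MATCH
Selected: next-hop 103.114.199.7 via eth2 (matched /12)


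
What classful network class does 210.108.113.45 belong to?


First octet: 210
Binary: 11010010
110xxxxx -> Class C (192-223)
Class C, default mask 255.255.255.0 (/24)


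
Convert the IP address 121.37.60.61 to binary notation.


121 = 01111001
37 = 00100101
60 = 00111100
61 = 00111101
Binary: 01111001.00100101.00111100.00111101


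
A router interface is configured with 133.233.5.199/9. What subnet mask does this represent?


/9 means 9 network bits, 23 host bits
Binary: 11111111100000000000000000000000
Mask: 255.128.0.0


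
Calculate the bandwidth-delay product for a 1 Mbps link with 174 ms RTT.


BDP = bandwidth * RTT
= 1 Mbps * 174 ms
= 1 * 1e6 * 174 / 1000 bits
= 174000 bits
= 21750 bytes
= 21.2402 KB
BDP = 174000 bits (21750 bytes)


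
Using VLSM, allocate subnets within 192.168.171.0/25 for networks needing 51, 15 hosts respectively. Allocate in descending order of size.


51 hosts -> /26 (62 usable): 192.168.171.0/26
15 hosts -> /27 (30 usable): 192.168.171.64/27
Allocation: 192.168.171.0/26 (51 hosts, 62 usable); 192.168.171.64/27 (15 hosts, 30 usable)


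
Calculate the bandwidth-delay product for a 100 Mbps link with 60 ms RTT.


BDP = bandwidth * RTT
= 100 Mbps * 60 ms
= 100 * 1e6 * 60 / 1000 bits
= 6000000 bits
= 750000 bytes
= 732.4219 KB
BDP = 6000000 bits (750000 bytes)


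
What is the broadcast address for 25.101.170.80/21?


Network: 25.101.168.0/21
Host bits = 11
Set all host bits to 1:
Broadcast: 25.101.175.255


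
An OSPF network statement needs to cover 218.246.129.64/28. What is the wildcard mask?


Subnet mask: 255.255.255.240
Wildcard = 255.255.255.255 - subnet mask
255 - 255 = 0
255 - 255 = 0
255 - 255 = 0
255 - 240 = 15
Wildcard: 0.0.0.15


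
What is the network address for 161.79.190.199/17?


IP:   10100001.01001111.10111110.11000111
Mask: 11111111.11111111.10000000.00000000
AND operation:
Net:  10100001.01001111.10000000.00000000
Network: 161.79.128.0/17


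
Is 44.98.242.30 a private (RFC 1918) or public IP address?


RFC 1918 private ranges:
  10.0.0.0/8 (10.0.0.0 - 10.255.255.255)
  172.16.0.0/12 (172.16.0.0 - 172.31.255.255)
  192.168.0.0/16 (192.168.0.0 - 192.168.255.255)
Public (not in any RFC 1918 range)


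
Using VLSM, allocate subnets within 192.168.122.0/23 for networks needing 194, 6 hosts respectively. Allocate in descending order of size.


194 hosts -> /24 (254 usable): 192.168.122.0/24
6 hosts -> /29 (6 usable): 192.168.123.0/29
Allocation: 192.168.122.0/24 (194 hosts, 254 usable); 192.168.123.0/29 (6 hosts, 6 usable)


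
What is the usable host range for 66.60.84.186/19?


Network: 66.60.64.0
Broadcast: 66.60.95.255
First usable = network + 1
Last usable = broadcast - 1
Range: 66.60.64.1 to 66.60.95.254


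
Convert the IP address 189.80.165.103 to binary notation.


189 = 10111101
80 = 01010000
165 = 10100101
103 = 01100111
Binary: 10111101.01010000.10100101.01100111


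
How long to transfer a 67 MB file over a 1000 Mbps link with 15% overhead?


Effective throughput = 1000 * (1 - 15/100) = 850 Mbps
File size in Mb = 67 * 8 = 536 Mb
Time = 536 / 850
Time = 0.6306 seconds


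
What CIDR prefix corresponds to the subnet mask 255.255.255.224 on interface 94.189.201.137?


Binary: 11111111.11111111.11111111.11100000
Count leading 1s
Prefix: /27


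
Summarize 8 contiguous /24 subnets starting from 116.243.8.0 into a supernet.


Original prefix: /24
Number of subnets: 8 = 2^3
New prefix = 24 - 3 = 21
Supernet: 116.243.8.0/21


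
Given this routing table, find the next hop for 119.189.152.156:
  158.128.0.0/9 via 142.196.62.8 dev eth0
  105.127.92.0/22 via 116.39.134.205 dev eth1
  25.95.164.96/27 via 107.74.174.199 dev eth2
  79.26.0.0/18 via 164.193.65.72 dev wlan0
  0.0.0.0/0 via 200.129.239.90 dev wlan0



Longest prefix match for 119.189.152.156:
  /9 158.128.0.0: no
  /22 105.127.92.0: no
  /27 25.95.164.96: no
  /18 79.26.0.0: no
  /0 0.0.0.0: MATCH
Selected: next-hop 200.129.239.90 via wlan0 (matched /0)


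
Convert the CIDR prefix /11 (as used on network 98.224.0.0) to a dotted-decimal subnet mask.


/11 means 11 network bits, 21 host bits
Binary: 11111111111000000000000000000000
Mask: 255.224.0.0


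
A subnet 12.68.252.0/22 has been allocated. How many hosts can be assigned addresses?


Host bits = 32 - 22 = 10
Total addresses = 2^10 = 1024
Usable = total - 2 (network and broadcast)
Usable hosts: 1022


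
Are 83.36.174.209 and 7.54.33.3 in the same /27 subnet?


Mask: 255.255.255.224
83.36.174.209 AND mask = 83.36.174.192
7.54.33.3 AND mask = 7.54.33.0
No, different subnets (83.36.174.192 vs 7.54.33.0)


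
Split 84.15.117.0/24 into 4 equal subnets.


New prefix = 24 + 2 = 26
Each subnet has 64 addresses
  84.15.117.0/26
  84.15.117.64/26
  84.15.117.128/26
  84.15.117.192/26
Subnets: 84.15.117.0/26, 84.15.117.64/26, 84.15.117.128/26, 84.15.117.192/26


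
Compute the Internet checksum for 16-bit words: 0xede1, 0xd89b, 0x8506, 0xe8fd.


Sum all words (with carry folding):
+ 0xede1 = 0xede1
+ 0xd89b = 0xc67d
+ 0x8506 = 0x4b84
+ 0xe8fd = 0x3482
One's complement: ~0x3482
Checksum = 0xcb7d


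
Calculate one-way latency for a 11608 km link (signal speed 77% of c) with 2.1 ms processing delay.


Speed = 0.77 * 3e5 km/s = 231000 km/s
Propagation delay = 11608 / 231000 = 0.0503 s = 50.2511 ms
Processing delay = 2.1 ms
Total one-way latency = 52.3511 ms


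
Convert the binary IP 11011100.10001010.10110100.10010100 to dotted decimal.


11011100 = 220
10001010 = 138
10110100 = 180
10010100 = 148
IP: 220.138.180.148


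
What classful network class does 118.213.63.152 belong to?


First octet: 118
Binary: 01110110
0xxxxxxx -> Class A (1-126)
Class A, default mask 255.0.0.0 (/8)


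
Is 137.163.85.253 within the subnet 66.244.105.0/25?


Subnet network: 66.244.105.0
Test IP AND mask: 137.163.85.128
No, 137.163.85.253 is not in 66.244.105.0/25


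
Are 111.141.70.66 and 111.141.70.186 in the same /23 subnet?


Mask: 255.255.254.0
111.141.70.66 AND mask = 111.141.70.0
111.141.70.186 AND mask = 111.141.70.0
Yes, same subnet (111.141.70.0)


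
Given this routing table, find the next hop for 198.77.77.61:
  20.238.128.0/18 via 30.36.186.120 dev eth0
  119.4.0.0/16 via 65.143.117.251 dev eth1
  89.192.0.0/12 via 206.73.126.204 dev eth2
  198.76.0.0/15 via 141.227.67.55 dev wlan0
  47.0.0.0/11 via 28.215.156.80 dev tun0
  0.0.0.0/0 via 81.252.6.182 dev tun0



Longest prefix match for 198.77.77.61:
  /18 20.238.128.0: no
  /16 119.4.0.0: no
  /12 89.192.0.0: no
  /15 198.76.0.0: MATCH
  /11 47.0.0.0: no
  /0 0.0.0.0: MATCH
Selected: next-hop 141.227.67.55 via wlan0 (matched /15)


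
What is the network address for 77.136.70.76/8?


IP:   01001101.10001000.01000110.01001100
Mask: 11111111.00000000.00000000.00000000
AND operation:
Net:  01001101.00000000.00000000.00000000
Network: 77.0.0.0/8


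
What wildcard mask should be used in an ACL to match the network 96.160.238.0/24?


Subnet mask: 255.255.255.0
Wildcard = 255.255.255.255 - subnet mask
255 - 255 = 0
255 - 255 = 0
255 - 255 = 0
255 - 0 = 255
Wildcard: 0.0.0.255


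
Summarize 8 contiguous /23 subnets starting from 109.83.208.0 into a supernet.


Original prefix: /23
Number of subnets: 8 = 2^3
New prefix = 23 - 3 = 20
Supernet: 109.83.208.0/20


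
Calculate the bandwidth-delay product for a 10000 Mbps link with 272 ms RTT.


BDP = bandwidth * RTT
= 10000 Mbps * 272 ms
= 10000 * 1e6 * 272 / 1000 bits
= 2720000000 bits
= 340000000 bytes
= 332031.25 KB
BDP = 2720000000 bits (340000000 bytes)


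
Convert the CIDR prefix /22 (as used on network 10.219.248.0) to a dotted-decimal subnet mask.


/22 means 22 network bits, 10 host bits
Binary: 11111111111111111111110000000000
Mask: 255.255.252.0


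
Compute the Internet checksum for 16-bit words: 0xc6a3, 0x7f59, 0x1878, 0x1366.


Sum all words (with carry folding):
+ 0xc6a3 = 0xc6a3
+ 0x7f59 = 0x45fd
+ 0x1878 = 0x5e75
+ 0x1366 = 0x71db
One's complement: ~0x71db
Checksum = 0x8e24


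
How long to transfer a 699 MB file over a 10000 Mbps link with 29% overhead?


Effective throughput = 10000 * (1 - 29/100) = 7100 Mbps
File size in Mb = 699 * 8 = 5592 Mb
Time = 5592 / 7100
Time = 0.7876 seconds


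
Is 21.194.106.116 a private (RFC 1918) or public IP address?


RFC 1918 private ranges:
  10.0.0.0/8 (10.0.0.0 - 10.255.255.255)
  172.16.0.0/12 (172.16.0.0 - 172.31.255.255)
  192.168.0.0/16 (192.168.0.0 - 192.168.255.255)
Public (not in any RFC 1918 range)


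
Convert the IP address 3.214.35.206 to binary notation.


3 = 00000011
214 = 11010110
35 = 00100011
206 = 11001110
Binary: 00000011.11010110.00100011.11001110


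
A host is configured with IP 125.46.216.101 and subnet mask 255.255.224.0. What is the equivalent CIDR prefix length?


Binary: 11111111.11111111.11100000.00000000
Count leading 1s
Prefix: /19


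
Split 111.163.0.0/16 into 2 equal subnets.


New prefix = 16 + 1 = 17
Each subnet has 32768 addresses
  111.163.0.0/17
  111.163.128.0/17
Subnets: 111.163.0.0/17, 111.163.128.0/17


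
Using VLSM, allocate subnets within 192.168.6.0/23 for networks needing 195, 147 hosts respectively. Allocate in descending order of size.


195 hosts -> /24 (254 usable): 192.168.6.0/24
147 hosts -> /24 (254 usable): 192.168.7.0/24
Allocation: 192.168.6.0/24 (195 hosts, 254 usable); 192.168.7.0/24 (147 hosts, 254 usable)


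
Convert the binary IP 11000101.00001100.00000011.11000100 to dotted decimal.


11000101 = 197
00001100 = 12
00000011 = 3
11000100 = 196
IP: 197.12.3.196


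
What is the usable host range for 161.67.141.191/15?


Network: 161.66.0.0
Broadcast: 161.67.255.255
First usable = network + 1
Last usable = broadcast - 1
Range: 161.66.0.1 to 161.67.255.254


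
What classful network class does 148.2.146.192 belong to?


First octet: 148
Binary: 10010100
10xxxxxx -> Class B (128-191)
Class B, default mask 255.255.0.0 (/16)


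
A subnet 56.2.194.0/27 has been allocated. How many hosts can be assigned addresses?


Host bits = 32 - 27 = 5
Total addresses = 2^5 = 32
Usable = total - 2 (network and broadcast)
Usable hosts: 30


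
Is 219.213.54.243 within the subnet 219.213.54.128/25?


Subnet network: 219.213.54.128
Test IP AND mask: 219.213.54.128
Yes, 219.213.54.243 is in 219.213.54.128/25


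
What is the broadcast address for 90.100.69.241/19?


Network: 90.100.64.0/19
Host bits = 13
Set all host bits to 1:
Broadcast: 90.100.95.255


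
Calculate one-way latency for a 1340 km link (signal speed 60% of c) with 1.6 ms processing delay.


Speed = 0.6 * 3e5 km/s = 180000 km/s
Propagation delay = 1340 / 180000 = 0.0074 s = 7.4444 ms
Processing delay = 1.6 ms
Total one-way latency = 9.0444 ms


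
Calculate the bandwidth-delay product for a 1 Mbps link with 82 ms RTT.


BDP = bandwidth * RTT
= 1 Mbps * 82 ms
= 1 * 1e6 * 82 / 1000 bits
= 82000 bits
= 10250 bytes
= 10.0098 KB
BDP = 82000 bits (10250 bytes)


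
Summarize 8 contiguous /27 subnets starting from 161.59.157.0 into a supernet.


Original prefix: /27
Number of subnets: 8 = 2^3
New prefix = 27 - 3 = 24
Supernet: 161.59.157.0/24


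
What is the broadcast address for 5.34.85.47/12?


Network: 5.32.0.0/12
Host bits = 20
Set all host bits to 1:
Broadcast: 5.47.255.255


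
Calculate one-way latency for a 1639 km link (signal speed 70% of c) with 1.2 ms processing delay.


Speed = 0.7 * 3e5 km/s = 210000 km/s
Propagation delay = 1639 / 210000 = 0.0078 s = 7.8048 ms
Processing delay = 1.2 ms
Total one-way latency = 9.0048 ms


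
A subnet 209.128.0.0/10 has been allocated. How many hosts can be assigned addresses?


Host bits = 32 - 10 = 22
Total addresses = 2^22 = 4194304
Usable = total - 2 (network and broadcast)
Usable hosts: 4194302


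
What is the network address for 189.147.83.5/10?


IP:   10111101.10010011.01010011.00000101
Mask: 11111111.11000000.00000000.00000000
AND operation:
Net:  10111101.10000000.00000000.00000000
Network: 189.128.0.0/10


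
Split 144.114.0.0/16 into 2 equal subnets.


New prefix = 16 + 1 = 17
Each subnet has 32768 addresses
  144.114.0.0/17
  144.114.128.0/17
Subnets: 144.114.0.0/17, 144.114.128.0/17
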